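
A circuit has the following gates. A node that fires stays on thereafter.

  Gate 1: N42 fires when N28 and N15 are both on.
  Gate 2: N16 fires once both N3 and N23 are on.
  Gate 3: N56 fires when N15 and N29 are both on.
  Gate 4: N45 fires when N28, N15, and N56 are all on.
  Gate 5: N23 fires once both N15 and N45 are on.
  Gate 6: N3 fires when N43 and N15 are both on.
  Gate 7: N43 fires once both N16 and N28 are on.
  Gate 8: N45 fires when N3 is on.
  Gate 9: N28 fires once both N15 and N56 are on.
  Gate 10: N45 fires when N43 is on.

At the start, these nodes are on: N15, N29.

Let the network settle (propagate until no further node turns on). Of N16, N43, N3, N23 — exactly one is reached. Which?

N23

N15 and N29 are on, so N56 fires (Gate 3).
Gate 9: N15 and N56 on → N28 on.
N28, N15, and N56 are on, so N45 fires (Gate 4).
N15 and N45 are on, so N23 fires (Gate 5).
N43 would need N16 and N28 (Gate 7), but N16 never turns on. N3 would need N43 and N15 (Gate 6), but N43 never turns on. N16 would need N3 and N23 (Gate 2), but N3 never turns on.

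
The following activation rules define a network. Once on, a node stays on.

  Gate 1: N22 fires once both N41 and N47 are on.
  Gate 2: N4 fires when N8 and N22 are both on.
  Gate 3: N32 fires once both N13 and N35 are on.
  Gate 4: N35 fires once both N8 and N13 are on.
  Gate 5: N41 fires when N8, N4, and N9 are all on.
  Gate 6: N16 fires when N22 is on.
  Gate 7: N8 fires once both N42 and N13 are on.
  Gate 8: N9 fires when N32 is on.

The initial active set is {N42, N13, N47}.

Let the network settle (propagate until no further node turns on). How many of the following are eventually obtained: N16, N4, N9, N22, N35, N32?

3

Gate 7: N42 and N13 on → N8 on.
N8 and N13 are on, so N35 fires (Gate 4).
Gate 3: N13 and N35 on → N32 on.
N32 is on, so N9 fires (Gate 8).
N16 would need N22 (Gate 6), but N22 never turns on.
N4 would need N8 and N22 (Gate 2), but N22 never turns on.
N9: reached.
N22 would need N41 and N47 (Gate 1), but N41 never turns on.
N35: reached.
N32: reached.
Reached: N9, N35, and N32 — 3 of the 6.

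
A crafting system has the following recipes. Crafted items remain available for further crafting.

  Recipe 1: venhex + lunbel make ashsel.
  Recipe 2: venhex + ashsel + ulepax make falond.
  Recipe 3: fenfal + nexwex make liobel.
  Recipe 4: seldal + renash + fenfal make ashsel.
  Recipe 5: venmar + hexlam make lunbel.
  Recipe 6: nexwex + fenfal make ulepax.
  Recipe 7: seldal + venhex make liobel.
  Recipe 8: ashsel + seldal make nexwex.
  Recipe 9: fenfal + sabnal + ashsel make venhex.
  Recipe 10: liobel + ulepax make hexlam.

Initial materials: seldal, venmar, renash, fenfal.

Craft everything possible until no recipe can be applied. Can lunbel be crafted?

Yes

Using Recipe 4, seldal, renash, and fenfal make ashsel.
ashsel + seldal → nexwex (Recipe 8).
nexwex + fenfal → ulepax (Recipe 6).
Using Recipe 3, fenfal and nexwex make liobel.
Using Recipe 10, liobel and ulepax make hexlam.
Using Recipe 5, venmar and hexlam make lunbel.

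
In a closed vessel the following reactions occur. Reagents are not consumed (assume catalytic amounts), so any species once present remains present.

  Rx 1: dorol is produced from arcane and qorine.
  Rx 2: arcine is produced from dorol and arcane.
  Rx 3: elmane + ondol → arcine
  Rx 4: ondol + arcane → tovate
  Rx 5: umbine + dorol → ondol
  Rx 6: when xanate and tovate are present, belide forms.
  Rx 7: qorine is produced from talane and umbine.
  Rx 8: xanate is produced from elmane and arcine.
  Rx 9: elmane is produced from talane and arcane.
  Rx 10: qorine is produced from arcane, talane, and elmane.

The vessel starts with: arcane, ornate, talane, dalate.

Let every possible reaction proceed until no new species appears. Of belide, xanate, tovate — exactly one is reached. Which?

talane and arcane present → elmane forms (Rx 9).
arcane, talane, and elmane present → qorine forms (Rx 10).
arcane and qorine present → dorol forms (Rx 1).
dorol and arcane present → arcine forms (Rx 2).
elmane and arcine present → xanate forms (Rx 8).
tovate would need ondol and arcane (Rx 4), but ondol never forms. belide would need xanate and tovate (Rx 6), but tovate never forms.

xanate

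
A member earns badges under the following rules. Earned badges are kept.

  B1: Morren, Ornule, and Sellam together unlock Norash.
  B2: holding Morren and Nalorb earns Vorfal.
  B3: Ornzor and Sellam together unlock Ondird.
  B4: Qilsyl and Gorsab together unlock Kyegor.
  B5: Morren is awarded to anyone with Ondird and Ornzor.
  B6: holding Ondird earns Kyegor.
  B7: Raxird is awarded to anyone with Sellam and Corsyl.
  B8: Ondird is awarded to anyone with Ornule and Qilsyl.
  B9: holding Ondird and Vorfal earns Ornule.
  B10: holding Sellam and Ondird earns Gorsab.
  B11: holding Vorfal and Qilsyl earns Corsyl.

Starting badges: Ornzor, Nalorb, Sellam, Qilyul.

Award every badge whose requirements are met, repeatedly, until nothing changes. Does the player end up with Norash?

With Ornzor and Sellam, Ondird is earned (B3).
With Ondird and Ornzor, Morren is earned (B5).
With Morren and Nalorb, Vorfal is earned (B2).
With Ondird and Vorfal, Ornule is earned (B9).
With Morren, Ornule, and Sellam, Norash is earned (B1).

Yes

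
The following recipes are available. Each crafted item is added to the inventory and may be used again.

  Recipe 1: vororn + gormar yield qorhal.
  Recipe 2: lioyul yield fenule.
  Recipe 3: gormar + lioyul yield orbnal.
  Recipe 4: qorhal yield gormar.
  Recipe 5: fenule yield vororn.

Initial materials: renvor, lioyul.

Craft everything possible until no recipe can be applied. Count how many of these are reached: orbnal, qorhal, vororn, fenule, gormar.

2

Using Recipe 2, lioyul makes fenule.
fenule → vororn (Recipe 5).
orbnal would need gormar and lioyul (Recipe 3), but gormar is never obtained.
qorhal would need vororn and gormar (Recipe 1), but gormar is never obtained.
vororn: reached.
fenule: reached.
gormar would need qorhal (Recipe 4), but qorhal is never obtained.
Reached: vororn and fenule — 2 of the 5.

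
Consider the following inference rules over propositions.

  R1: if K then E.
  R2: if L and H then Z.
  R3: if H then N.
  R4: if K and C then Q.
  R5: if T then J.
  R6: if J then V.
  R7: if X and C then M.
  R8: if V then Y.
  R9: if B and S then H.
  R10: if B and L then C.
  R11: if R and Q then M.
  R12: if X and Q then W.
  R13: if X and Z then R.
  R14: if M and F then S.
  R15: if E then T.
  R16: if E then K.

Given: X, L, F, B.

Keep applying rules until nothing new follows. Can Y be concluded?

Y would need V (R8), but V is never established.

No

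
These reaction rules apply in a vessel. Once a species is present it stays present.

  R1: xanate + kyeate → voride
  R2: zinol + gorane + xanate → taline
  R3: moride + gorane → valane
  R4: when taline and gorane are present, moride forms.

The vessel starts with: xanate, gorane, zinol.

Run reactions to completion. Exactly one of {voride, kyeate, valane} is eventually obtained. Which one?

zinol, gorane, and xanate present → taline forms (R2).
taline and gorane present → moride forms (R4).
moride and gorane present → valane forms (R3).
voride would need xanate and kyeate (R1), but kyeate never forms. No rule produces kyeate, and it is not given.

valane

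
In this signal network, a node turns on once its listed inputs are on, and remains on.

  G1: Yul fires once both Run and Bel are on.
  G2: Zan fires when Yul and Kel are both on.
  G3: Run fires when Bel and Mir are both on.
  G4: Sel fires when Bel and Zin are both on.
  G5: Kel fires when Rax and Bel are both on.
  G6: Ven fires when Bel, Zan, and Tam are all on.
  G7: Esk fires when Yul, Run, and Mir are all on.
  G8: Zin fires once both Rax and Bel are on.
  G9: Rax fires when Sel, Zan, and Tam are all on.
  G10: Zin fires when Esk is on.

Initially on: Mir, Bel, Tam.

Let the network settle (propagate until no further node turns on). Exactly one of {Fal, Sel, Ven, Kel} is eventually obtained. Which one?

Bel and Mir are on, so Run fires (G3).
Run and Bel are on, so Yul fires (G1).
G7: Yul, Run, and Mir on → Esk on.
Esk is on, so Zin fires (G10).
Bel and Zin are on, so Sel fires (G4).
No rule produces Fal, and it is not given. Kel would need Rax and Bel (G5), but Rax never turns on. Ven would need Bel, Zan, and Tam (G6), but Zan never turns on.

Sel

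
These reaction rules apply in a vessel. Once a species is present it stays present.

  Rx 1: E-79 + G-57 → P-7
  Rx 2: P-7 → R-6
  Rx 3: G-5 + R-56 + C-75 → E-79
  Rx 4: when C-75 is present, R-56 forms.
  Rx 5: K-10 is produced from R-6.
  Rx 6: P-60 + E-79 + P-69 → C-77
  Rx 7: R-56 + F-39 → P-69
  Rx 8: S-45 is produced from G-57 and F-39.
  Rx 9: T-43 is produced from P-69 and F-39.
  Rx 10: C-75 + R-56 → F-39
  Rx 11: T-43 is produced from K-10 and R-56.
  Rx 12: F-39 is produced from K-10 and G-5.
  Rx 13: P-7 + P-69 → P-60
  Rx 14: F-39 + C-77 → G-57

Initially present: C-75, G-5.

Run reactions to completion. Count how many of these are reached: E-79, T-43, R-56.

C-75 present → R-56 forms (Rx 4).
G-5, R-56, and C-75 present → E-79 forms (Rx 3).
C-75 and R-56 present → F-39 forms (Rx 10).
R-56 and F-39 present → P-69 forms (Rx 7).
P-69 and F-39 present → T-43 forms (Rx 9).
E-79: reached.
T-43: reached.
R-56: reached.
All 3 are reached.

3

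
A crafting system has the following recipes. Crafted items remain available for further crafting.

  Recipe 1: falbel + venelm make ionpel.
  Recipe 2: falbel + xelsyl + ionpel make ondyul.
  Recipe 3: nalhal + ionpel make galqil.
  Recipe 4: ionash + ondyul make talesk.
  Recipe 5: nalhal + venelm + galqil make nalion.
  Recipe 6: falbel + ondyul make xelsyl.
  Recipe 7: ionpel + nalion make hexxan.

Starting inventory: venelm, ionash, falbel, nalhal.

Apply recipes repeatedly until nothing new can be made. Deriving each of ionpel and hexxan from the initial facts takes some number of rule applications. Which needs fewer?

ionpel: Using Recipe 1, falbel and venelm make ionpel. [1 rule application]
hexxan: Using Recipe 1, falbel and venelm make ionpel. Using Recipe 3, nalhal and ionpel make galqil. Using Recipe 5, nalhal, venelm, and galqil make nalion. ionpel + nalion → hexxan (Recipe 7). [4 rule applications]
ionpel needs fewer.

ionpel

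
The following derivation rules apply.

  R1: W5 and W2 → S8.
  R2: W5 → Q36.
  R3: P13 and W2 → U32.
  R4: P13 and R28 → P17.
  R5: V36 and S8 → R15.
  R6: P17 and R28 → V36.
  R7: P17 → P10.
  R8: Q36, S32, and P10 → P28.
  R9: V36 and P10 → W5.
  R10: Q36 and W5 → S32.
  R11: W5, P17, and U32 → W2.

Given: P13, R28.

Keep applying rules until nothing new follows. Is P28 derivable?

Yes

P13 and R28 hold, so P17 follows (R4).
P17 holds, so P10 follows (R7).
From P17 and R28, R6 gives V36.
V36 and P10 hold, so W5 follows (R9).
From W5, R2 gives Q36.
Q36 and W5 hold, so S32 follows (R10).
From Q36, S32, and P10, R8 gives P28.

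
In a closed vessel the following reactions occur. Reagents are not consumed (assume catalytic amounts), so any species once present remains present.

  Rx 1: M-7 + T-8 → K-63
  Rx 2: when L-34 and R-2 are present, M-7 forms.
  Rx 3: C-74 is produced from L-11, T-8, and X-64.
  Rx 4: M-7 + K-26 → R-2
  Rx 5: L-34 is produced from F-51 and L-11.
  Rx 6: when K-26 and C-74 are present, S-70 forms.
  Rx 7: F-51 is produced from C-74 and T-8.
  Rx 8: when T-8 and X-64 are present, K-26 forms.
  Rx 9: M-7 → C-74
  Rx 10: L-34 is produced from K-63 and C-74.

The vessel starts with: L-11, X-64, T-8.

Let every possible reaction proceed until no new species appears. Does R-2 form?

No

R-2 would need M-7 and K-26 (Rx 4), but M-7 never forms.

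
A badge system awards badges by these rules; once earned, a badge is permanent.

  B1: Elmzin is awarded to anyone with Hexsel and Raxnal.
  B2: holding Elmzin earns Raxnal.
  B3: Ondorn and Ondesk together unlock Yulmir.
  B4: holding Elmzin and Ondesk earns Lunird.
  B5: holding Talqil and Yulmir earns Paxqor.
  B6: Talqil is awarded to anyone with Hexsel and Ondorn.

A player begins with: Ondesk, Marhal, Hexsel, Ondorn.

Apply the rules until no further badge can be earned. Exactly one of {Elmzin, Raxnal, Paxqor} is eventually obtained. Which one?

Paxqor

With Ondorn and Ondesk, Yulmir is earned (B3).
With Hexsel and Ondorn, Talqil is earned (B6).
With Talqil and Yulmir, Paxqor is earned (B5).
Elmzin would need Hexsel and Raxnal (B1), but Raxnal is never earned. Raxnal would need Elmzin (B2), but Elmzin is never earned.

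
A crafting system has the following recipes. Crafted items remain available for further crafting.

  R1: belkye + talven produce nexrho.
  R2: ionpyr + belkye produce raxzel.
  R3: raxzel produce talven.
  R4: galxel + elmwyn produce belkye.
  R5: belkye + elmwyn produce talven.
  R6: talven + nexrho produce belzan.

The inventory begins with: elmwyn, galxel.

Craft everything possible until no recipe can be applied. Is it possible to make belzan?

Yes

galxel + elmwyn → belkye (R4).
Using R5, belkye and elmwyn make talven.
belkye + talven → nexrho (R1).
Using R6, talven and nexrho make belzan.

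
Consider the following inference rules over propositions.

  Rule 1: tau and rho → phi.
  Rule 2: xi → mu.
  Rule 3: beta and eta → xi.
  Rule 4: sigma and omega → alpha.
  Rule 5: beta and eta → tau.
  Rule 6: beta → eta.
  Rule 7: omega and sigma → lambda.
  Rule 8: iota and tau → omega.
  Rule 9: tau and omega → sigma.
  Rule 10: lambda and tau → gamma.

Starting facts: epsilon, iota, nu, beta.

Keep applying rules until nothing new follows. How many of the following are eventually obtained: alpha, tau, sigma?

beta holds, so eta follows (Rule 6).
beta and eta hold, so tau follows (Rule 5).
From iota and tau, Rule 8 gives omega.
tau and omega hold, so sigma follows (Rule 9).
sigma and omega hold, so alpha follows (Rule 4).
alpha: reached.
tau: reached.
sigma: reached.
All 3 are reached.

3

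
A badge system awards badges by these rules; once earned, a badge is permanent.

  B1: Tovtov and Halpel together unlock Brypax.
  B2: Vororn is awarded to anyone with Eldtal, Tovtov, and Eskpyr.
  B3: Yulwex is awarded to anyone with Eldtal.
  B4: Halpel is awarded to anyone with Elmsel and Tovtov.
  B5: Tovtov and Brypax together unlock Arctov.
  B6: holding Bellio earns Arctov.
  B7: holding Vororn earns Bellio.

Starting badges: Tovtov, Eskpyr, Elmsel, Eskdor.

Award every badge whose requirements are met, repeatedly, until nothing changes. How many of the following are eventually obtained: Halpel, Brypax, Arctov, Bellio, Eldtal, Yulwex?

3

With Elmsel and Tovtov, Halpel is earned (B4).
With Tovtov and Halpel, Brypax is earned (B1).
With Tovtov and Brypax, Arctov is earned (B5).
Halpel: reached.
Brypax: reached.
Arctov: reached.
Bellio would need Vororn (B7), but Vororn is never earned.
No rule produces Eldtal, and it is not given.
Yulwex would need Eldtal (B3), but Eldtal is never earned.
Reached: Halpel, Brypax, and Arctov — 3 of the 6.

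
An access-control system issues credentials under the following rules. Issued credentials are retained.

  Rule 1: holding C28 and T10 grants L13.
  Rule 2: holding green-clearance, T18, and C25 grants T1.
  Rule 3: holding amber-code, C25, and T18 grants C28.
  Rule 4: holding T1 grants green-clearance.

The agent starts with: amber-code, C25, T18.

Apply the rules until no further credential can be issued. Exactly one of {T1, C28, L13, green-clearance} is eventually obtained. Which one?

Holding amber-code, C25, and T18 grants C28 (Rule 3).
green-clearance would need T1 (Rule 4), but T1 is never granted. L13 would need C28 and T10 (Rule 1), but T10 is never granted. T1 would need green-clearance, T18, and C25 (Rule 2), but green-clearance is never granted.

C28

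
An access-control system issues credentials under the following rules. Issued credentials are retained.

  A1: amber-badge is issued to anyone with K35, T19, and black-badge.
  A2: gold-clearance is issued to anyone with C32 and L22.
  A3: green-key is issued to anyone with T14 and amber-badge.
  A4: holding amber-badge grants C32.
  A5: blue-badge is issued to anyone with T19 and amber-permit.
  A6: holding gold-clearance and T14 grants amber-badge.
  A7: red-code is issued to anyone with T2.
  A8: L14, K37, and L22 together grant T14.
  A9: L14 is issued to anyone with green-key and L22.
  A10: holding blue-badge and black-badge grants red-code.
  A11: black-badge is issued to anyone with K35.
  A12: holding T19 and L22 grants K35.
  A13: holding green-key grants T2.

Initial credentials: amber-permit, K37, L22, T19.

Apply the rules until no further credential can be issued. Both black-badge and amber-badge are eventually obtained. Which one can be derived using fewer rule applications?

black-badge

black-badge: Holding T19 and L22 grants K35 (A12). Holding K35 grants black-badge (A11). [2 rule applications]
amber-badge: Holding T19 and L22 grants K35 (A12). Holding K35 grants black-badge (A11). Holding K35, T19, and black-badge grants amber-badge (A1). [3 rule applications]
black-badge needs fewer.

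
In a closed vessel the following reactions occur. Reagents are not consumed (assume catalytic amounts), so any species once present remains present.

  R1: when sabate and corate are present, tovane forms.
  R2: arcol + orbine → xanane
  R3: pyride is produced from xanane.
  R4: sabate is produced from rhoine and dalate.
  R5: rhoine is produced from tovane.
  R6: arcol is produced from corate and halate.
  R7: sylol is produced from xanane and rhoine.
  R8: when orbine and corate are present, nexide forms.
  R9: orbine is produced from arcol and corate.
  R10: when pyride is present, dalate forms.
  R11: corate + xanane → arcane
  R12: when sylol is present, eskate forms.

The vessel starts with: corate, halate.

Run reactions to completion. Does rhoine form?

rhoine would need tovane (R5), but tovane never forms.

No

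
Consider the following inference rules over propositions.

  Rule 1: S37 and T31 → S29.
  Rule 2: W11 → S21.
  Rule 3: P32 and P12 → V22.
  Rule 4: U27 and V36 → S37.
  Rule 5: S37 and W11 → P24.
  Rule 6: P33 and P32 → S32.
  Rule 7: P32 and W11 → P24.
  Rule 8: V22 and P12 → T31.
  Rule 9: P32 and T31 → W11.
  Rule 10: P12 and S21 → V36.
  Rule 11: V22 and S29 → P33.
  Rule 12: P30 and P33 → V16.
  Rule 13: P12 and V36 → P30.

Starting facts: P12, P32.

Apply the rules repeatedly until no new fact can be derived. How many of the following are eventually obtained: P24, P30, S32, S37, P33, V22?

From P32 and P12, Rule 3 gives V22.
From V22 and P12, Rule 8 gives T31.
P32 and T31 hold, so W11 follows (Rule 9).
W11 holds, so S21 follows (Rule 2).
P32 and W11 hold, so P24 follows (Rule 7).
P12 and S21 hold, so V36 follows (Rule 10).
P12 and V36 hold, so P30 follows (Rule 13).
P24: reached.
P30: reached.
S32 would need P33 and P32 (Rule 6), but P33 is never established.
S37 would need U27 and V36 (Rule 4), but U27 is never established.
P33 would need V22 and S29 (Rule 11), but S29 is never established.
V22: reached.
Reached: P24, P30, and V22 — 3 of the 6.

3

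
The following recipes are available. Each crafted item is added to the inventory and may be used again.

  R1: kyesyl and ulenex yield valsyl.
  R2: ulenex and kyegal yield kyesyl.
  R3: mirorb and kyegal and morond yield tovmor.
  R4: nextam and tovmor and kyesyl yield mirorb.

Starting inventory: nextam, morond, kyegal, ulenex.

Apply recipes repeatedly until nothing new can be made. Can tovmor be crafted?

No

tovmor would need mirorb, kyegal, and morond (R3), but mirorb is never obtained.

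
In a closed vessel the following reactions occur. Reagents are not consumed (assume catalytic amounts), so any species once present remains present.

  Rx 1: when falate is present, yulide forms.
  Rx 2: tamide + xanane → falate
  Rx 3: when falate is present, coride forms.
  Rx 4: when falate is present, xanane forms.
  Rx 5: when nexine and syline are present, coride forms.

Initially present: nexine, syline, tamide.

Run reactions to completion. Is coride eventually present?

Yes

nexine and syline present → coride forms (Rx 5).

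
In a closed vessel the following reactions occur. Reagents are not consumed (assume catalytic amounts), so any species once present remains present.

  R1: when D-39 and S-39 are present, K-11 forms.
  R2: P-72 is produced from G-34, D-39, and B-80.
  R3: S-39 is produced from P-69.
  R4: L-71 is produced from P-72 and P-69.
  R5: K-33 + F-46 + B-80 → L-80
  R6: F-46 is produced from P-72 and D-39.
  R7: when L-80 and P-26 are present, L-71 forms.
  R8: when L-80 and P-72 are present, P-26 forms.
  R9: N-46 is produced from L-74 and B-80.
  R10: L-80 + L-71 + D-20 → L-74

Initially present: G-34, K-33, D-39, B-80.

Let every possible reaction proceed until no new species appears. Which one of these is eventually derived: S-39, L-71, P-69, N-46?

L-71

G-34, D-39, and B-80 present → P-72 forms (R2).
P-72 and D-39 present → F-46 forms (R6).
K-33, F-46, and B-80 present → L-80 forms (R5).
L-80 and P-72 present → P-26 forms (R8).
L-80 and P-26 present → L-71 forms (R7).
No rule produces P-69, and it is not given. S-39 would need P-69 (R3), but P-69 never forms. N-46 would need L-74 and B-80 (R9), but L-74 never forms.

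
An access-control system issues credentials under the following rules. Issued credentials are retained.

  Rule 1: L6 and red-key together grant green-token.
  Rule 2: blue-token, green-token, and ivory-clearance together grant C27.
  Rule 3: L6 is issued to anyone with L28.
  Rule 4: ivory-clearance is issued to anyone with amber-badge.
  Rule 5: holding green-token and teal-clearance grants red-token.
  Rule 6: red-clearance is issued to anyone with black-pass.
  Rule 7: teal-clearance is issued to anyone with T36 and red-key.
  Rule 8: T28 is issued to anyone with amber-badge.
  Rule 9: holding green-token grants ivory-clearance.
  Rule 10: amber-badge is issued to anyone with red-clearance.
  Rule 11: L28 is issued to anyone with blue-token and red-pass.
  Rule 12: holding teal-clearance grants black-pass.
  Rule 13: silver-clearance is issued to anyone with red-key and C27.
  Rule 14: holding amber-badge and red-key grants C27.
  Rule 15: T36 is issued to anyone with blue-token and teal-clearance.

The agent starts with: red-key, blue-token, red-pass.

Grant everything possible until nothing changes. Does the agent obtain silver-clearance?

Holding blue-token and red-pass grants L28 (Rule 11).
Holding L28 grants L6 (Rule 3).
Holding L6 and red-key grants green-token (Rule 1).
Holding green-token grants ivory-clearance (Rule 9).
Holding blue-token, green-token, and ivory-clearance grants C27 (Rule 2).
Holding red-key and C27 grants silver-clearance (Rule 13).

Yes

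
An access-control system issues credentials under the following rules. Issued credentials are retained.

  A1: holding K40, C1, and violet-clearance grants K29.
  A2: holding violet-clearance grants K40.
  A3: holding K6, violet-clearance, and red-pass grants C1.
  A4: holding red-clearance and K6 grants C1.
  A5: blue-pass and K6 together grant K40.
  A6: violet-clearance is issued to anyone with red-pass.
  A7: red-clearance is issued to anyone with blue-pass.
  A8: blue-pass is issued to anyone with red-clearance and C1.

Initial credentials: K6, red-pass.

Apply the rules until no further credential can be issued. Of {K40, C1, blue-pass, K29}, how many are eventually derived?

Holding red-pass grants violet-clearance (A6).
Holding K6, violet-clearance, and red-pass grants C1 (A3).
Holding violet-clearance grants K40 (A2).
Holding K40, C1, and violet-clearance grants K29 (A1).
K40: reached.
C1: reached.
blue-pass would need red-clearance and C1 (A8), but red-clearance is never granted.
K29: reached.
Reached: K40, C1, and K29 — 3 of the 4.

3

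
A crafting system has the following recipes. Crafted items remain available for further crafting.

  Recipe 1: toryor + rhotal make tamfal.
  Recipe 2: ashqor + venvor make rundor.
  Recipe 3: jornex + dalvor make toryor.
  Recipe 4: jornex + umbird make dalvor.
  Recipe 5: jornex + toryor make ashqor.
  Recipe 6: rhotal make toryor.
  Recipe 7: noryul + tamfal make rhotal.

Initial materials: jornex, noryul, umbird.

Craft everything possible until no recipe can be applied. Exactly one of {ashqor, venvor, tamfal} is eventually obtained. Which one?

jornex + umbird → dalvor (Recipe 4).
jornex + dalvor → toryor (Recipe 3).
jornex + toryor → ashqor (Recipe 5).
No rule produces venvor, and it is not given. tamfal would need toryor and rhotal (Recipe 1), but rhotal is never obtained.

ashqor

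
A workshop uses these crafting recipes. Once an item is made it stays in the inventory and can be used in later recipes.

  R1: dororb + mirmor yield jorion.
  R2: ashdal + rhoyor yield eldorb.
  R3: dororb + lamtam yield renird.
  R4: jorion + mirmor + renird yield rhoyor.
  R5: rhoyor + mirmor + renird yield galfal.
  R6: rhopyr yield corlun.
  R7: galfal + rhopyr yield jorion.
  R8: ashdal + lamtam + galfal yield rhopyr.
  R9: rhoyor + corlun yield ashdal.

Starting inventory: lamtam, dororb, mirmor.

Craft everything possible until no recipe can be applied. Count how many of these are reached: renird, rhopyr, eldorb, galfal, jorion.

dororb + mirmor → jorion (R1).
Using R3, dororb and lamtam make renird.
jorion + mirmor + renird → rhoyor (R4).
Using R5, rhoyor, mirmor, and renird make galfal.
renird: reached.
rhopyr would need ashdal, lamtam, and galfal (R8), but ashdal is never obtained.
eldorb would need ashdal and rhoyor (R2), but ashdal is never obtained.
galfal: reached.
jorion: reached.
Reached: renird, galfal, and jorion — 3 of the 5.

3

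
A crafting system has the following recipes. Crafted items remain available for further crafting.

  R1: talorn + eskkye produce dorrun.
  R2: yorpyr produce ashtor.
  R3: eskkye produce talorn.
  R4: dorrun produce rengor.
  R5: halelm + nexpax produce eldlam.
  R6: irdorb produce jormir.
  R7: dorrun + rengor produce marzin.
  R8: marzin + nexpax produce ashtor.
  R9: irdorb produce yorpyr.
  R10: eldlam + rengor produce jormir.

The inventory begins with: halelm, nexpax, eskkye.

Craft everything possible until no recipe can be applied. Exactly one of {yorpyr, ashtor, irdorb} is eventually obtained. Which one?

ashtor

eskkye → talorn (R3).
talorn + eskkye → dorrun (R1).
Using R4, dorrun makes rengor.
Using R7, dorrun and rengor make marzin.
marzin + nexpax → ashtor (R8).
No rule produces irdorb, and it is not given. yorpyr would need irdorb (R9), but irdorb is never obtained.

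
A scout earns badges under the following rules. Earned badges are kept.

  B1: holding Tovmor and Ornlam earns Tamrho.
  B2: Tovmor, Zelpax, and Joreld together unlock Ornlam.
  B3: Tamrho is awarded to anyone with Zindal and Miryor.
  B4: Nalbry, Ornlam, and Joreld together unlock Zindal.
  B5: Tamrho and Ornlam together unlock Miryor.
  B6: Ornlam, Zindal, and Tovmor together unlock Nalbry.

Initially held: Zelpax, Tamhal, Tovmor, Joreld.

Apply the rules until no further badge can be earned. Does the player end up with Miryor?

Yes

With Tovmor, Zelpax, and Joreld, Ornlam is earned (B2).
With Tovmor and Ornlam, Tamrho is earned (B1).
With Tamrho and Ornlam, Miryor is earned (B5).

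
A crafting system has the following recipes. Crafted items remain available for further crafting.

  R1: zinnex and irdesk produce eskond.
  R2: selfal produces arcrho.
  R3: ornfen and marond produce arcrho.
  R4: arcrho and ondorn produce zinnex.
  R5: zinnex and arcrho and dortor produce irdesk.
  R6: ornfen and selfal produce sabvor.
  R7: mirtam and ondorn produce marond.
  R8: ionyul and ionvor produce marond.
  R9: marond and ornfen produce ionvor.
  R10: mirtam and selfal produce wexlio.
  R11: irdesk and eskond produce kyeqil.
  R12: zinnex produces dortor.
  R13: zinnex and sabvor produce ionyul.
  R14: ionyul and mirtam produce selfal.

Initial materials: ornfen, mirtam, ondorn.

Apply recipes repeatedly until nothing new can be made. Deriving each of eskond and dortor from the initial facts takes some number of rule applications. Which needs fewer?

dortor: Using R7, mirtam and ondorn make marond. Using R3, ornfen and marond make arcrho. arcrho and ondorn → zinnex (R4). zinnex → dortor (R12). [4 rule applications]
eskond: Using R7, mirtam and ondorn make marond. Using R3, ornfen and marond make arcrho. Using R4, arcrho and ondorn make zinnex. zinnex → dortor (R12). zinnex and arcrho and dortor → irdesk (R5). zinnex and irdesk → eskond (R1). [6 rule applications]
dortor needs fewer.

dortor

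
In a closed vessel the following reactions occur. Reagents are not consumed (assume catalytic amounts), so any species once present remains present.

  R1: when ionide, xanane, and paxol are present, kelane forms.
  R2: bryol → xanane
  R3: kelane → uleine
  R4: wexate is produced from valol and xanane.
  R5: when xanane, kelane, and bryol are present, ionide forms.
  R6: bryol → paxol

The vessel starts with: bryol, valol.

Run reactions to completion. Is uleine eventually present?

uleine would need kelane (R3), but kelane never forms.

No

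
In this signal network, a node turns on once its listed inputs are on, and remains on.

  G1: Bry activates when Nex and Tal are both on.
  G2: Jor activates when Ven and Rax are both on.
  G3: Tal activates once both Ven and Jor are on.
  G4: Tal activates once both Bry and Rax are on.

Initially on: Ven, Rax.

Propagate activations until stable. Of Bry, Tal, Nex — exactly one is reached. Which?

Tal

G2: Ven and Rax on → Jor on.
Ven and Jor are on, so Tal activates (G3).
Bry would need Nex and Tal (G1), but Nex never turns on. No rule produces Nex, and it is not given.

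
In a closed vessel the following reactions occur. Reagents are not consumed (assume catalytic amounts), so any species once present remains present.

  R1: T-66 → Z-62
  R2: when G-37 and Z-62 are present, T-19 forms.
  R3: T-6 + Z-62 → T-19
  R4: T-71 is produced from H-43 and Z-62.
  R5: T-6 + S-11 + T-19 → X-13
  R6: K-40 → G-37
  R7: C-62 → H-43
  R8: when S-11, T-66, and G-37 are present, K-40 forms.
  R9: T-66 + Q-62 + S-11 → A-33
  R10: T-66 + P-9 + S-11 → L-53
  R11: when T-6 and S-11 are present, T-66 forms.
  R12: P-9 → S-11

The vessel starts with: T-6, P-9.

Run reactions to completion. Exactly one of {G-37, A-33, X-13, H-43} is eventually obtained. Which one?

X-13

P-9 present → S-11 forms (R12).
T-6 and S-11 present → T-66 forms (R11).
T-66 present → Z-62 forms (R1).
T-6 and Z-62 present → T-19 forms (R3).
T-6, S-11, and T-19 present → X-13 forms (R5).
H-43 would need C-62 (R7), but C-62 never forms. G-37 would need K-40 (R6), but K-40 never forms. A-33 would need T-66, Q-62, and S-11 (R9), but Q-62 never forms.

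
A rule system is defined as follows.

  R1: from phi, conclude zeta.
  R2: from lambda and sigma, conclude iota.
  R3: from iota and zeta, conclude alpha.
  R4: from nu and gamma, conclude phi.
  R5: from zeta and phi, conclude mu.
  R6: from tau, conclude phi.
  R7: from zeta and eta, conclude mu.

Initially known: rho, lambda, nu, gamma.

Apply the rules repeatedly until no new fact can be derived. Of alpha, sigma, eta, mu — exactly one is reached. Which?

nu and gamma hold, so phi follows (R4).
phi holds, so zeta follows (R1).
zeta and phi hold, so mu follows (R5).
No rule produces eta, and it is not given. alpha would need iota and zeta (R3), but iota is never established. No rule produces sigma, and it is not given.

mu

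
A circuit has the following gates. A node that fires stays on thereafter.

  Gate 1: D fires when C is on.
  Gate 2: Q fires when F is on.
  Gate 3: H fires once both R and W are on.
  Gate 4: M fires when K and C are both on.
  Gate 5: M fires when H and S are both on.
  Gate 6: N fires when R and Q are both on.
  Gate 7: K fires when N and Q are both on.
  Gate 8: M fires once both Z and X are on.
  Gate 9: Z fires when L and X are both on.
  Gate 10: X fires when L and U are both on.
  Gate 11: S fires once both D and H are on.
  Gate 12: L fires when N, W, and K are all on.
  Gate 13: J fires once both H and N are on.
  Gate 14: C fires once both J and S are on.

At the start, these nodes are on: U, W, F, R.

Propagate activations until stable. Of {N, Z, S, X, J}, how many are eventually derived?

Gate 3: R and W on → H on.
Gate 2: F on → Q on.
Gate 6: R and Q on → N on.
N and Q are on, so K fires (Gate 7).
Gate 13: H and N on → J on.
Gate 12: N, W, and K on → L on.
Gate 10: L and U on → X on.
L and X are on, so Z fires (Gate 9).
N: reached.
Z: reached.
S would need D and H (Gate 11), but D never turns on.
X: reached.
J: reached.
Reached: N, Z, X, and J — 4 of the 5.

4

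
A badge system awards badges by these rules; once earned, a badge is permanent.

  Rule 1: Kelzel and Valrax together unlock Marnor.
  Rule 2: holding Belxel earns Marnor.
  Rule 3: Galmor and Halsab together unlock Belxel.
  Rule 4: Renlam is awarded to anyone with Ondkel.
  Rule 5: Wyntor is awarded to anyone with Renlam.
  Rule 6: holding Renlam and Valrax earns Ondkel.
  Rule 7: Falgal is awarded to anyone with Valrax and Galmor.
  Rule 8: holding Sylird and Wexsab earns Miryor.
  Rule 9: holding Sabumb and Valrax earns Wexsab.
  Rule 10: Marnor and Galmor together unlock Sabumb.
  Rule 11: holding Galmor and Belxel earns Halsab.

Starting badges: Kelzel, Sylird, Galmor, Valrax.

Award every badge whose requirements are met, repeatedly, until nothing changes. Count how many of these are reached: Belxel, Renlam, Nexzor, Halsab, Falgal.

With Valrax and Galmor, Falgal is earned (Rule 7).
Belxel would need Galmor and Halsab (Rule 3), but Halsab is never earned.
Renlam would need Ondkel (Rule 4), but Ondkel is never earned.
No rule produces Nexzor, and it is not given.
Halsab would need Galmor and Belxel (Rule 11), but Belxel is never earned.
Falgal: reached.
Reached: Falgal — 1 of the 5.

1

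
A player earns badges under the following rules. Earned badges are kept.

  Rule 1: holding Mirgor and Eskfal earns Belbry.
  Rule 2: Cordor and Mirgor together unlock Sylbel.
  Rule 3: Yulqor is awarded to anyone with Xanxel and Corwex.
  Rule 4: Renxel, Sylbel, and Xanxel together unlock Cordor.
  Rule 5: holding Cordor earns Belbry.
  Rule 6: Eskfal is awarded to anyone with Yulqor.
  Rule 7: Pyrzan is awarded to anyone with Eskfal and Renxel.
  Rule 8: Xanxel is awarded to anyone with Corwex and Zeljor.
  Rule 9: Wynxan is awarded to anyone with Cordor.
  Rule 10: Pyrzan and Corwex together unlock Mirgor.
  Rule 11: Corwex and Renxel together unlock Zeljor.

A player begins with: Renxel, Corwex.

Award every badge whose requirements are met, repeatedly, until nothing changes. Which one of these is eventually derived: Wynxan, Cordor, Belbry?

With Corwex and Renxel, Zeljor is earned (Rule 11).
With Corwex and Zeljor, Xanxel is earned (Rule 8).
With Xanxel and Corwex, Yulqor is earned (Rule 3).
With Yulqor, Eskfal is earned (Rule 6).
With Eskfal and Renxel, Pyrzan is earned (Rule 7).
With Pyrzan and Corwex, Mirgor is earned (Rule 10).
With Mirgor and Eskfal, Belbry is earned (Rule 1).
Cordor would need Renxel, Sylbel, and Xanxel (Rule 4), but Sylbel is never earned. Wynxan would need Cordor (Rule 9), but Cordor is never earned.

Belbry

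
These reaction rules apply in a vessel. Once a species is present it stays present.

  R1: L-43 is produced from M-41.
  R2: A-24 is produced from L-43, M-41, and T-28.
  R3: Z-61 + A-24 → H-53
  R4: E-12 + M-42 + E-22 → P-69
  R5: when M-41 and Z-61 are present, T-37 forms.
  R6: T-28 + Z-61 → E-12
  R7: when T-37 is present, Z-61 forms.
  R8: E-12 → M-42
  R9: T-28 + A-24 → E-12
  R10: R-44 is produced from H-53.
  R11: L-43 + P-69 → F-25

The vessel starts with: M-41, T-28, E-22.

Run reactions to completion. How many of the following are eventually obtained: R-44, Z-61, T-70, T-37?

R-44 would need H-53 (R10), but H-53 never forms.
Z-61 would need T-37 (R7), but T-37 never forms.
No rule produces T-70, and it is not given.
T-37 would need M-41 and Z-61 (R5), but Z-61 never forms.
None of the 4 are reached.

0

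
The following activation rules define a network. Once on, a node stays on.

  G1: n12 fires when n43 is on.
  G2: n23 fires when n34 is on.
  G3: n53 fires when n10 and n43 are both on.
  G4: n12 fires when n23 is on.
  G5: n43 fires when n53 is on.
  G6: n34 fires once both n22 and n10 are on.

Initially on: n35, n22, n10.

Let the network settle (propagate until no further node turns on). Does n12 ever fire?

n22 and n10 are on, so n34 fires (G6).
n34 is on, so n23 fires (G2).
G4: n23 on → n12 on.

Yes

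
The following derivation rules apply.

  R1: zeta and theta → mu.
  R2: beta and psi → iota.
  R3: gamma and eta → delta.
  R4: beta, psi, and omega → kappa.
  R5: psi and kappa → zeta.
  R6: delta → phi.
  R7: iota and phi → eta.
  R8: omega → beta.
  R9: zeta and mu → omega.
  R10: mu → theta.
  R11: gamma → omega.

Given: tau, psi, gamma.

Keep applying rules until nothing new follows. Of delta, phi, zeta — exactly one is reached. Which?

zeta

From gamma, R11 gives omega.
From omega, R8 gives beta.
beta, psi, and omega hold, so kappa follows (R4).
From psi and kappa, R5 gives zeta.
phi would need delta (R6), but delta is never established. delta would need gamma and eta (R3), but eta is never established.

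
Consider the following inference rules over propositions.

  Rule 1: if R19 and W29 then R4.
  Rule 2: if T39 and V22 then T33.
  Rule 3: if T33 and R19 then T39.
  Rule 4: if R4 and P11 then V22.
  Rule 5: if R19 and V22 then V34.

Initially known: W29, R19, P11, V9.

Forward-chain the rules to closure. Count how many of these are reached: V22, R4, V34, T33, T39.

From R19 and W29, Rule 1 gives R4.
R4 and P11 hold, so V22 follows (Rule 4).
From R19 and V22, Rule 5 gives V34.
V22: reached.
R4: reached.
V34: reached.
T33 would need T39 and V22 (Rule 2), but T39 is never established.
T39 would need T33 and R19 (Rule 3), but T33 is never established.
Reached: V22, R4, and V34 — 3 of the 5.

3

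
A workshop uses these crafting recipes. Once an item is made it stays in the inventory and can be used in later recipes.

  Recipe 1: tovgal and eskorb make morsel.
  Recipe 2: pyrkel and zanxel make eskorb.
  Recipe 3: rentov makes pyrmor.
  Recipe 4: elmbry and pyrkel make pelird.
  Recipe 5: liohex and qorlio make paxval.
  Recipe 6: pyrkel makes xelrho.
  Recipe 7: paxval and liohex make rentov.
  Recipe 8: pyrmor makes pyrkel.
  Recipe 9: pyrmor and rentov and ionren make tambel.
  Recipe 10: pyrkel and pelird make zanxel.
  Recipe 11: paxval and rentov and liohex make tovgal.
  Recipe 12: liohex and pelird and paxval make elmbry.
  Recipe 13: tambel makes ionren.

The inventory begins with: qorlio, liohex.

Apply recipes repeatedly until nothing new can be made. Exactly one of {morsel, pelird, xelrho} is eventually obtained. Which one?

xelrho

liohex and qorlio → paxval (Recipe 5).
paxval and liohex → rentov (Recipe 7).
Using Recipe 3, rentov makes pyrmor.
pyrmor → pyrkel (Recipe 8).
Using Recipe 6, pyrkel makes xelrho.
morsel would need tovgal and eskorb (Recipe 1), but eskorb is never obtained. pelird would need elmbry and pyrkel (Recipe 4), but elmbry is never obtained.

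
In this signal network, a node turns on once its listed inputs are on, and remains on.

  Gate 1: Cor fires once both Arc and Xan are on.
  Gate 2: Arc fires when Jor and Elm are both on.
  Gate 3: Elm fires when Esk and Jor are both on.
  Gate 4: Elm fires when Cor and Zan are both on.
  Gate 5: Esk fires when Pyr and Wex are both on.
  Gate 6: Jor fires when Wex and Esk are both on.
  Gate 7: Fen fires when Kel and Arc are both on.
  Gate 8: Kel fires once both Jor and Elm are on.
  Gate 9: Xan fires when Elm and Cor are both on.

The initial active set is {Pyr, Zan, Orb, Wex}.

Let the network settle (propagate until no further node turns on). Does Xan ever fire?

Xan would need Elm and Cor (Gate 9), but Cor never turns on.

No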